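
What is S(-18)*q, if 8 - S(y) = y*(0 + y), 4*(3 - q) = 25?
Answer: 1027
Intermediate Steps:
q = -13/4 (q = 3 - ¼*25 = 3 - 25/4 = -13/4 ≈ -3.2500)
S(y) = 8 - y² (S(y) = 8 - y*(0 + y) = 8 - y*y = 8 - y²)
S(-18)*q = (8 - 1*(-18)²)*(-13/4) = (8 - 1*324)*(-13/4) = (8 - 324)*(-13/4) = -316*(-13/4) = 1027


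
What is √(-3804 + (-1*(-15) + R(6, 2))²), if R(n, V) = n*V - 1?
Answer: 2*I*√782 ≈ 55.929*I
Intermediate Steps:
R(n, V) = -1 + V*n (R(n, V) = V*n - 1 = -1 + V*n)
√(-3804 + (-1*(-15) + R(6, 2))²) = √(-3804 + (-1*(-15) + (-1 + 2*6))²) = √(-3804 + (15 + (-1 + 12))²) = √(-3804 + (15 + 11)²) = √(-3804 + 26²) = √(-3804 + 676) = √(-3128) = 2*I*√782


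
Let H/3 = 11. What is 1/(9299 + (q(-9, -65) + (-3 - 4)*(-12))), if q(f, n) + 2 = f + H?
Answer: 1/9405 ≈ 0.00010633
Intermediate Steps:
H = 33 (H = 3*11 = 33)
q(f, n) = 31 + f (q(f, n) = -2 + (f + 33) = -2 + (33 + f) = 31 + f)
1/(9299 + (q(-9, -65) + (-3 - 4)*(-12))) = 1/(9299 + ((31 - 9) + (-3 - 4)*(-12))) = 1/(9299 + (22 - 7*(-12))) = 1/(9299 + (22 + 84)) = 1/(9299 + 106) = 1/9405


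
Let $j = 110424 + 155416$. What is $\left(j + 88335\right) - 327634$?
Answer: $26541$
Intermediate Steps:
$j = 265840$
$\left(j + 88335\right) - 327634 = \left(265840 + 88335\right) - 327634 = 354175 - 327634 = 26541$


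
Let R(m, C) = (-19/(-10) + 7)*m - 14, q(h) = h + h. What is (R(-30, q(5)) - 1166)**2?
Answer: 2093809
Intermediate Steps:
q(h) = 2*h
R(m, C) = -14 + 89*m/10 (R(m, C) = (-19*(-1/10) + 7)*m - 14 = (19/10 + 7)*m - 14 = 89*m/10 - 14 = -14 + 89*m/10)
(R(-30, q(5)) - 1166)**2 = ((-14 + (89/10)*(-30)) - 1166)**2 = ((-14 - 267) - 1166)**2 = (-281 - 1166)**2 = (-1447)**2 = 2093809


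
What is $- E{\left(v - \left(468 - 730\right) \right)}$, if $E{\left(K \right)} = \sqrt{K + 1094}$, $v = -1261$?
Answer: $- \sqrt{95} \approx -9.7468$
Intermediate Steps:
$E{\left(K \right)} = \sqrt{1094 + K}$
$- E{\left(v - \left(468 - 730\right) \right)} = - \sqrt{1094 - 999} = - \sqrt{95}$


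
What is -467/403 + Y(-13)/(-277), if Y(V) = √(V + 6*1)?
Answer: -467/403 - I*√7/277 ≈ -1.1588 - 0.0095515*I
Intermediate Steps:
Y(V) = √(6 + V) (Y(V) = √(V + 6) = √(6 + V))
-467/403 + Y(-13)/(-277) = -467/403 + √(6 - 13)/(-277) = -467*1/403 + √(-7)*(-1/277) = -467/403 + (I*√7)*(-1/277) = -467/403 - I*√7/277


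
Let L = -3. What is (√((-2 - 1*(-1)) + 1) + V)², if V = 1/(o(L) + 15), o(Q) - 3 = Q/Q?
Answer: 1/361 ≈ 0.0027701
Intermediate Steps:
o(Q) = 4 (o(Q) = 3 + Q/Q = 3 + 1 = 4)
V = 1/19 (V = 1/(4 + 15) = 1/19 ≈ 0.052632)
(√((-2 - 1*(-1)) + 1) + V)² = (√((-2 - 1*(-1)) + 1) + 1/19)² = (√((-2 + 1) + 1) + 1/19)² = (√(-1 + 1) + 1/19)² = (√0 + 1/19)² = (0 + 1/19)² = (1/19)² = 1/361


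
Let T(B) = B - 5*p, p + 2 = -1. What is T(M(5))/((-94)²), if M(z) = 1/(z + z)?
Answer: 151/88360 ≈ 0.0017089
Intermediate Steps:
M(z) = 1/(2*z)
p = -3 (p = -2 - 1 = -3)
T(B) = 15 + B (T(B) = B - 5*(-3) = B + 15 = 15 + B)
T(M(5))/((-94)²) = (15 + (½)/5)/((-94)²) = (15 + (½)*(⅕))/8836 = (15 + ⅒)*(1/8836) = (151/10)*(1/8836) = 151/88360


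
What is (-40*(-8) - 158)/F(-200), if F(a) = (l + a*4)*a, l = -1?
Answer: 9/8900 ≈ 0.0010112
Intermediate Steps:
F(a) = a*(-1 + 4*a) (F(a) = (-1 + a*4)*a = (-1 + 4*a)*a = a*(-1 + 4*a))
(-40*(-8) - 158)/F(-200) = (-40*(-8) - 158)/((-200*(-1 + 4*(-200)))) = (320 - 158)/((-200*(-1 - 800))) = 162/((-200*(-801))) = 162/160200 = 162*(1/160200) = 9/8900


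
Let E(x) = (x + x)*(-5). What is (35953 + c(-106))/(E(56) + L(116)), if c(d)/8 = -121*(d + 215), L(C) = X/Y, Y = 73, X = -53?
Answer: 5077807/40933 ≈ 124.05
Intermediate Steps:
L(C) = -53/73
E(x) = -10*x (E(x) = (2*x)*(-5) = -10*x)
c(d) = -208120 - 968*d (c(d) = 8*(-121*(d + 215)) = 8*(-121*(215 + d)) = 8*(-26015 - 121*d) = -208120 - 968*d)
(35953 + c(-106))/(E(56) + L(116)) = (35953 + (-208120 - 968*(-106)))/(-10*56 - 53/73) = (35953 + (-208120 + 102608))/(-560 - 53/73) = (35953 - 105512)/(-40933/73) = -69559*(-73/40933) = 5077807/40933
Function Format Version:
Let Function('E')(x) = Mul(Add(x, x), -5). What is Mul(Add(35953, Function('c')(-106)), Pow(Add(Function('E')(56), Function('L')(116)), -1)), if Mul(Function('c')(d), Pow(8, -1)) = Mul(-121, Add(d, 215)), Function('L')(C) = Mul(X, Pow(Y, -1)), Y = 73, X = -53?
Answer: Rational(5077807, 40933) ≈ 124.05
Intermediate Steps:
Function('L')(C) = Rational(-53, 73) (Function('L')(C) = Mul(-53, Pow(73, -1)) = Mul(-53, Rational(1, 73)) = Rational(-53, 73))
Function('E')(x) = Mul(-10, x) (Function('E')(x) = Mul(Mul(2, x), -5) = Mul(-10, x))
Function('c')(d) = Add(-208120, Mul(-968, d)) (Function('c')(d) = Mul(8, Mul(-121, Add(d, 215))) = Mul(8, Mul(-121, Add(215, d))) = Mul(8, Add(-26015, Mul(-121, d))) = Add(-208120, Mul(-968, d)))
Mul(Add(35953, Function('c')(-106)), Pow(Add(Function('E')(56), Function('L')(116)), -1)) = Mul(Add(35953, Add(-208120, Mul(-968, -106))), Pow(Add(Mul(-10, 56), Rational(-53, 73)), -1)) = Mul(Add(35953, Add(-208120, 102608)), Pow(Add(-560, Rational(-53, 73)), -1)) = Mul(Add(35953, -105512), Pow(Rational(-40933, 73), -1)) = Mul(-69559, Rational(-73, 40933)) = Rational(5077807, 40933)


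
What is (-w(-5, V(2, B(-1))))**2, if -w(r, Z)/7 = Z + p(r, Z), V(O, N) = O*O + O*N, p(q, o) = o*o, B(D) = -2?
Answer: 0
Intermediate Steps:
p(q, o) = o**2
V(O, N) = O**2 + N*O
w(r, Z) = -7*Z - 7*Z**2 (w(r, Z) = -7*(Z + Z**2) = -7*Z - 7*Z**2)
(-w(-5, V(2, B(-1))))**2 = (-7*2*(-2 + 2)*(-1 - 2*(-2 + 2)))**2 = (-7*2*0*(-1 - 2*0))**2 = (-7*0*(-1 - 1*0))**2 = (-7*0*(-1 + 0))**2 = (-7*0*(-1))**2 = (-1*0)**2 = 0**2 = 0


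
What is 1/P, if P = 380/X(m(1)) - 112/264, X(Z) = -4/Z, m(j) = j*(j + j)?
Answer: -33/6284 ≈ -0.0052514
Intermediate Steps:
m(j) = 2*j² (m(j) = j*(2*j) = 2*j²)
P = -6284/33 (P = 380/((-4/(2*1²))) - 112/264 = 380/((-4/(2*1))) - 112*1/264 = 380/((-4/2)) - 14/33 = 380/((-4*½)) - 14/33 = 380/(-2) - 14/33 = 380*(-½) - 14/33 = -190 - 14/33 = -6284/33 ≈ -190.42)
1/P = 1/(-6284/33) = -33/6284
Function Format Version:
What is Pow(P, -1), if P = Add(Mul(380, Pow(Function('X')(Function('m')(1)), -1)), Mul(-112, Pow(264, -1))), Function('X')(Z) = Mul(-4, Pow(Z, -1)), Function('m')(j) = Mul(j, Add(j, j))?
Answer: Rational(-33, 6284) ≈ -0.0052514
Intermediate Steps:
Function('m')(j) = Mul(2, Pow(j, 2)) (Function('m')(j) = Mul(j, Mul(2, j)) = Mul(2, Pow(j, 2)))
P = Rational(-6284, 33) (P = Add(Mul(380, Pow(Mul(-4, Pow(Mul(2, Pow(1, 2)), -1)), -1)), Mul(-112, Pow(264, -1))) = Add(Mul(380, Pow(Mul(-4, Pow(Mul(2, 1), -1)), -1)), Mul(-112, Rational(1, 264))) = Add(Mul(380, Pow(Mul(-4, Pow(2, -1)), -1)), Rational(-14, 33)) = Add(Mul(380, Pow(Mul(-4, Rational(1, 2)), -1)), Rational(-14, 33)) = Add(Mul(380, Pow(-2, -1)), Rational(-14, 33)) = Add(Mul(380, Rational(-1, 2)), Rational(-14, 33)) = Add(-190, Rational(-14, 33)) = Rational(-6284, 33) ≈ -190.42)
Pow(P, -1) = Pow(Rational(-6284, 33), -1) = Rational(-33, 6284)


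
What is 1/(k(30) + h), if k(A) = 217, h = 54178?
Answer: 1/54395 ≈ 1.8384e-5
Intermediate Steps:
1/(k(30) + h) = 1/(217 + 54178) = 1/54395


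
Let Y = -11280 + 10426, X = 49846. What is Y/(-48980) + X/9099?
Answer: 1224613813/222834510 ≈ 5.4956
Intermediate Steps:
Y = -854
Y/(-48980) + X/9099 = -854/(-48980) + 49846/9099 = -854*(-1/48980) + 49846*(1/9099) = 427/24490 + 49846/9099 = 1224613813/222834510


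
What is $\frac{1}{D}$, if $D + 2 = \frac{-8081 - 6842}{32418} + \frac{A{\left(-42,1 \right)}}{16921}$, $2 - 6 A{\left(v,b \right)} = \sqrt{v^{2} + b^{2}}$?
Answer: $- \frac{370155746607488937}{910698222332929202} + \frac{1481894258067 \sqrt{1765}}{910698222332929202} \approx -0.40638$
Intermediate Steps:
$A{\left(v,b \right)} = \frac{1}{3} - \frac{\sqrt{b^{2} + v^{2}}}{6}$ ($A{\left(v,b \right)} = \frac{1}{3} - \frac{\sqrt{v^{2} + b^{2}}}{6} = \frac{1}{3} - \frac{\sqrt{b^{2} + v^{2}}}{6}$)
$D = - \frac{1349591233}{548544978} - \frac{\sqrt{1765}}{101526}$ ($D = -2 + \left(\frac{-8081 - 6842}{32418} + \frac{\frac{1}{3} - \frac{\sqrt{1^{2} + \left(-42\right)^{2}}}{6}}{16921}\right) = -2 + \left(\left(-8081 - 6842\right) \frac{1}{32418} + \left(\frac{1}{3} - \frac{\sqrt{1 + 1764}}{6}\right) \frac{1}{16921}\right) = -2 - \left(\frac{14923}{32418} - \left(\frac{1}{3} - \frac{\sqrt{1765}}{6}\right) \frac{1}{16921}\right) = -2 - \left(\frac{252501277}{548544978} + \frac{\sqrt{1765}}{101526}\right) = - \frac{1349591233}{548544978} - \frac{\sqrt{1765}}{101526} \approx -2.4607$)
$\frac{1}{D} = \frac{1}{- \frac{1349591233}{548544978} - \frac{\sqrt{1765}}{101526}}$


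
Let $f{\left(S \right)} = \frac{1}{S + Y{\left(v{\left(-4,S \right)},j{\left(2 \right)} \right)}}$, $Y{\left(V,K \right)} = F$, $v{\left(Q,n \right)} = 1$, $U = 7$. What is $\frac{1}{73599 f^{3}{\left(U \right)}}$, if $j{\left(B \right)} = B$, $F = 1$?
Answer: $\frac{512}{73599} \approx 0.0069566$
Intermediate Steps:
$Y{\left(V,K \right)} = 1$
$f{\left(S \right)} = \frac{1}{1 + S}$ ($f{\left(S \right)} = \frac{1}{S + 1} = \frac{1}{1 + S}$)
$\frac{1}{73599 f^{3}{\left(U \right)}} = \frac{1}{73599 \left(\frac{1}{1 + 7}\right)^{3}} = \frac{1}{73599 \left(\frac{1}{8}\right)^{3}} = \frac{\frac{1}{\frac{1}{512}}}{73599} = \frac{1}{73599} \cdot 512 = \frac{512}{73599}$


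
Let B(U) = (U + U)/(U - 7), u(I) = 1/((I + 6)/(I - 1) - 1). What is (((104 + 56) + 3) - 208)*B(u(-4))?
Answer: -25/3 ≈ -8.3333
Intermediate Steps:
u(I) = 1/(-1 + (6 + I)/(-1 + I)) (u(I) = 1/((6 + I)/(-1 + I) - 1) = 1/(-1 + (6 + I)/(-1 + I)))
B(U) = 2*U/(-7 + U) (B(U) = (2*U)/(-7 + U) = 2*U/(-7 + U))
(((104 + 56) + 3) - 208)*B(u(-4)) = (((104 + 56) + 3) - 208)*(2*(-1/7 + (1/7)*(-4))/(-7 + (-1/7 + (1/7)*(-4)))) = ((160 + 3) - 208)*(2*(-1/7 - 4/7)/(-7 + (-1/7 - 4/7))) = (163 - 208)*(2*(-5/7)/(-7 - 5/7)) = -90*(-5)/(7*(-54/7)) = -90*(-5)*(-7)/(7*54) = -45*5/27 = -25/3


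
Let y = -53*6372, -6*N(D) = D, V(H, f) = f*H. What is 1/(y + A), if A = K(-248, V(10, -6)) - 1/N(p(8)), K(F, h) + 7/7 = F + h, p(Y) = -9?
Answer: -3/1014077 ≈ -2.9584e-6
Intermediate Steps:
V(H, f) = H*f
N(D) = -D/6
K(F, h) = -1 + F + h (K(F, h) = -1 + (F + h) = -1 + F + h)
A = -929/3 (A = (-1 - 248 + 10*(-6)) - 1/((-⅙*(-9))) = (-1 - 248 - 60) - 1/3/2 = -309 - 1*⅔ = -309 - ⅔ = -929/3 ≈ -309.67)
y = -337716
1/(y + A) = 1/(-337716 - 929/3) = 1/(-1014077/3) = -3/1014077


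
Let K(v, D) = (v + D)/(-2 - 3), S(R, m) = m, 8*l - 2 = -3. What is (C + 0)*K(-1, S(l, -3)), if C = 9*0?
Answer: 0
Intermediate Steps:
l = -⅛ (l = ¼ + (⅛)*(-3) = ¼ - 3/8 = -⅛ ≈ -0.12500)
K(v, D) = -D/5 - v/5 (K(v, D) = (D + v)/(-5) = (D + v)*(-⅕) = -D/5 - v/5)
C = 0
(C + 0)*K(-1, S(l, -3)) = (0 + 0)*(-⅕*(-3) - ⅕*(-1)) = 0*(⅗ + ⅕) = 0*(⅘) = 0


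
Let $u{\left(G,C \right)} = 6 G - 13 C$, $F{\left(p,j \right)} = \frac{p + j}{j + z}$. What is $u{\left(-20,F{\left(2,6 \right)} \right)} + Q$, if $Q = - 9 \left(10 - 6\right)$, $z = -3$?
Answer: $- \frac{572}{3} \approx -190.67$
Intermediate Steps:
$F{\left(p,j \right)} = \frac{j + p}{-3 + j}$ ($F{\left(p,j \right)} = \frac{p + j}{j - 3} = \frac{j + p}{-3 + j}$)
$u{\left(G,C \right)} = - 13 C + 6 G$
$Q = -36$ ($Q = \left(-9\right) 4 = -36$)
$u{\left(-20,F{\left(2,6 \right)} \right)} + Q = \left(- 13 \frac{6 + 2}{-3 + 6} + 6 \left(-20\right)\right) - 36 = \left(- 13 \cdot \frac{1}{3} \cdot 8 - 120\right) - 36 = \left(\left(-13\right) \frac{8}{3} - 120\right) - 36 = \left(- \frac{104}{3} - 120\right) - 36 = - \frac{464}{3} - 36 = - \frac{572}{3}$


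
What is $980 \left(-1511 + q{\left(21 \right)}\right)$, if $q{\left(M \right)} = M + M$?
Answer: $-1439620$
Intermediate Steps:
$q{\left(M \right)} = 2 M$
$980 \left(-1511 + q{\left(21 \right)}\right) = 980 \left(-1511 + 2 \cdot 21\right) = 980 \left(-1511 + 42\right) = 980 \left(-1469\right) = -1439620$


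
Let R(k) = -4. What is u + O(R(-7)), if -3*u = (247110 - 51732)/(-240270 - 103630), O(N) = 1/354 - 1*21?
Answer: -316644262/15217575 ≈ -20.808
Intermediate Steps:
O(N) = -7433/354 (O(N) = 1/354 - 21 = -7433/354)
u = 32563/171950 (u = -(247110 - 51732)/(3*(-240270 - 103630)) = -65126/(-343900) = -65126*(-1)/343900 = -⅓*(-97689/171950) = 32563/171950 ≈ 0.18937)
u + O(R(-7)) = 32563/171950 - 7433/354 = -316644262/15217575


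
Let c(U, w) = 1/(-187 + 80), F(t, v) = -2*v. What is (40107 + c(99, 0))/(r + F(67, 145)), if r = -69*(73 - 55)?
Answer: -1072862/40981 ≈ -26.180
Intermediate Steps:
r = -1242 (r = -69*18 = -1242)
c(U, w) = -1/107 (c(U, w) = 1/(-107) = -1/107)
(40107 + c(99, 0))/(r + F(67, 145)) = (40107 - 1/107)/(-1242 - 2*145) = 4291448/(107*(-1242 - 290)) = (4291448/107)/(-1532) = (4291448/107)*(-1/1532) = -1072862/40981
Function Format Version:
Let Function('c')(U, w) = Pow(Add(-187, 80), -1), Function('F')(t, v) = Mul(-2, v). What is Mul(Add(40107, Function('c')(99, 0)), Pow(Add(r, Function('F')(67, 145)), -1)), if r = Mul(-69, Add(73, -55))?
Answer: Rational(-1072862, 40981) ≈ -26.180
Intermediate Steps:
r = -1242 (r = Mul(-69, 18) = -1242)
Function('c')(U, w) = Rational(-1, 107) (Function('c')(U, w) = Pow(-107, -1) = Rational(-1, 107))
Mul(Add(40107, Function('c')(99, 0)), Pow(Add(r, Function('F')(67, 145)), -1)) = Mul(Add(40107, Rational(-1, 107)), Pow(Add(-1242, Mul(-2, 145)), -1)) = Mul(Rational(4291448, 107), Pow(Add(-1242, -290), -1)) = Mul(Rational(4291448, 107), Pow(-1532, -1)) = Mul(Rational(4291448, 107), Rational(-1, 1532)) = Rational(-1072862, 40981)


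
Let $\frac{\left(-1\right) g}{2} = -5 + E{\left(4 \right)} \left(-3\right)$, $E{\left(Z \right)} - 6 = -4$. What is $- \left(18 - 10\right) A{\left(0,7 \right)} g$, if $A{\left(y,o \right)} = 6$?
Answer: $-1056$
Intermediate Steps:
$E{\left(Z \right)} = 2$ ($E{\left(Z \right)} = 6 - 4 = 2$)
$g = 22$ ($g = - 2 \left(-5 + 2 \left(-3\right)\right) = - 2 \left(-5 - 6\right) = \left(-2\right) \left(-11\right) = 22$)
$- \left(18 - 10\right) A{\left(0,7 \right)} g = - \left(18 - 10\right) 6 \cdot 22 = - 8 \cdot 6 \cdot 22 = - 48 \cdot 22 = \left(-1\right) 1056 = -1056$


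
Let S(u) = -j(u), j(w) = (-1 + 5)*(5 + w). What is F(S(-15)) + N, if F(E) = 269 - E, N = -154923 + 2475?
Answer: -152219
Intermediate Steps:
j(w) = 20 + 4*w (j(w) = 4*(5 + w) = 20 + 4*w)
S(u) = -20 - 4*u (S(u) = -(20 + 4*u) = -20 - 4*u)
N = -152448
F(S(-15)) + N = (269 - (-20 - 4*(-15))) - 152448 = (269 - (-20 + 60)) - 152448 = (269 - 1*40) - 152448 = (269 - 40) - 152448 = 229 - 152448 = -152219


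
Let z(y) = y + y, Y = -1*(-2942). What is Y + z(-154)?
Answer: 2634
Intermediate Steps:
Y = 2942
z(y) = 2*y
Y + z(-154) = 2942 + 2*(-154) = 2942 - 308 = 2634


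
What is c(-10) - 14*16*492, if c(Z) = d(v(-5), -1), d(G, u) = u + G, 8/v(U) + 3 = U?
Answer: -110210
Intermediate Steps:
v(U) = 8/(-3 + U)
d(G, u) = G + u
c(Z) = -2 (c(Z) = 8/(-3 - 5) - 1 = 8/(-8) - 1 = 8*(-⅛) - 1 = -1 - 1 = -2)
c(-10) - 14*16*492 = -2 - 14*16*492 = -2 - 224*492 = -2 - 110208 = -110210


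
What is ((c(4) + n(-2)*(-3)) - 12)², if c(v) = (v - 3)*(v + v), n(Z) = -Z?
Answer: 100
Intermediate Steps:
c(v) = 2*v*(-3 + v) (c(v) = (-3 + v)*(2*v) = 2*v*(-3 + v))
((c(4) + n(-2)*(-3)) - 12)² = ((2*4*(-3 + 4) - 1*(-2)*(-3)) - 12)² = ((2*4*1 + 2*(-3)) - 12)² = ((8 - 6) - 12)² = (2 - 12)² = (-10)² = 100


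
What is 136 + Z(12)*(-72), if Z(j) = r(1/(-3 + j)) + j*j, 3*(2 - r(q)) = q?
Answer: -31120/3 ≈ -10373.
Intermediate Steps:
r(q) = 2 - q/3
Z(j) = 2 + j² - 1/(3*(-3 + j)) (Z(j) = (2 - 1/(3*(-3 + j))) + j*j = (2 - 1/(3*(-3 + j))) + j² = 2 + j² - 1/(3*(-3 + j)))
136 + Z(12)*(-72) = 136 + ((-⅓ + (-3 + 12)*(2 + 12²))/(-3 + 12))*(-72) = 136 + ((-⅓ + 9*(2 + 144))/9)*(-72) = 136 + ((-⅓ + 9*146)/9)*(-72) = 136 + ((-⅓ + 1314)/9)*(-72) = 136 + ((⅑)*(3941/3))*(-72) = 136 + (3941/27)*(-72) = 136 - 31528/3 = -31120/3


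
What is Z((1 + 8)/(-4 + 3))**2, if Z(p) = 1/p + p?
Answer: 6724/81 ≈ 83.012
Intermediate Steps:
Z(p) = p + 1/p (Z(p) = 1/p + p = p + 1/p)
Z((1 + 8)/(-4 + 3))**2 = ((1 + 8)/(-4 + 3) + 1/((1 + 8)/(-4 + 3)))**2 = (9/(-1) + 1/(9/(-1)))**2 = (9*(-1) + 1/(9*(-1)))**2 = (-9 + 1/(-9))**2 = (-9 - 1/9)**2 = (-82/9)**2 = 6724/81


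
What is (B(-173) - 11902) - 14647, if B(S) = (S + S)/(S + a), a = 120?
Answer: -1406751/53 ≈ -26542.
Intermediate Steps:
B(S) = 2*S/(120 + S) (B(S) = (S + S)/(S + 120) = (2*S)/(120 + S) = 2*S/(120 + S))
(B(-173) - 11902) - 14647 = (2*(-173)/(120 - 173) - 11902) - 14647 = (2*(-173)/(-53) - 11902) - 14647 = (2*(-173)*(-1/53) - 11902) - 14647 = (346/53 - 11902) - 14647 = -630460/53 - 14647 = -1406751/53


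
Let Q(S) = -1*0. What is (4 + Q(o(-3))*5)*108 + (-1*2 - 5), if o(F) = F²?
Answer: 425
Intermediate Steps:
Q(S) = 0
(4 + Q(o(-3))*5)*108 + (-1*2 - 5) = (4 + 0*5)*108 + (-1*2 - 5) = (4 + 0)*108 + (-2 - 5) = 4*108 - 7 = 432 - 7 = 425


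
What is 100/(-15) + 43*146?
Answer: 18814/3 ≈ 6271.3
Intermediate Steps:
100/(-15) + 43*146 = 100*(-1/15) + 6278 = -20/3 + 6278 = 18814/3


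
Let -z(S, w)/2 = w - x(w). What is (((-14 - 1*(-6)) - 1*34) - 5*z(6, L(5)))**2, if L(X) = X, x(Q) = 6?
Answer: 2704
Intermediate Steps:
z(S, w) = 12 - 2*w (z(S, w) = -2*(w - 1*6) = -2*(w - 6) = -2*(-6 + w) = 12 - 2*w)
(((-14 - 1*(-6)) - 1*34) - 5*z(6, L(5)))**2 = (((-14 - 1*(-6)) - 1*34) - 5*(12 - 2*5))**2 = (((-14 + 6) - 34) - 5*(12 - 10))**2 = ((-8 - 34) - 5*2)**2 = (-42 - 10)**2 = (-52)**2 = 2704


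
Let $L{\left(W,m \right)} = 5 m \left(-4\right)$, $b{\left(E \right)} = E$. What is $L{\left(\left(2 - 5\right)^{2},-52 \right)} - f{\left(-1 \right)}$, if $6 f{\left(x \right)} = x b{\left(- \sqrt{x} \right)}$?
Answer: $1040 - \frac{i}{6} \approx 1040.0 - 0.16667 i$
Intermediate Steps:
$L{\left(W,m \right)} = - 20 m$
$f{\left(x \right)} = - \frac{x^{\frac{3}{2}}}{6}$ ($f{\left(x \right)} = \frac{x \left(- \sqrt{x}\right)}{6} = \frac{\left(-1\right) x^{\frac{3}{2}}}{6} = - \frac{x^{\frac{3}{2}}}{6}$)
$L{\left(\left(2 - 5\right)^{2},-52 \right)} - f{\left(-1 \right)} = \left(-20\right) \left(-52\right) - - \frac{\left(-1\right)^{\frac{3}{2}}}{6} = 1040 - - \frac{\left(-1\right) i}{6} = 1040 - \frac{i}{6}$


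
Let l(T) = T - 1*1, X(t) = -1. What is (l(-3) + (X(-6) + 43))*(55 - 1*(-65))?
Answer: 4560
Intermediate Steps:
l(T) = -1 + T (l(T) = T - 1 = -1 + T)
(l(-3) + (X(-6) + 43))*(55 - 1*(-65)) = ((-1 - 3) + (-1 + 43))*(55 - 1*(-65)) = (-4 + 42)*(55 + 65) = 38*120 = 4560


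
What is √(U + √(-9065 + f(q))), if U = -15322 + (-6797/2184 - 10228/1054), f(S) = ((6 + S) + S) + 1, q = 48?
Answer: √(-103645153985178 + 6758812944*I*√8962)/82212 ≈ 0.38224 + 123.83*I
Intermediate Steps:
f(S) = 7 + 2*S (f(S) = (6 + 2*S) + 1 = 7 + 2*S)
U = -2521411813/164424 (U = -15322 + (-6797*1/2184 - 10228*1/1054) = -15322 + (-971/312 - 5114/527) = -15322 - 2107285/164424 = -2521411813/164424 ≈ -15335.)
√(U + √(-9065 + f(q))) = √(-2521411813/164424 + √(-9065 + (7 + 2*48))) = √(-2521411813/164424 + √(-9065 + (7 + 96))) = √(-2521411813/164424 + √(-9065 + 103)) = √(-2521411813/164424 + √(-8962)) = √(-2521411813/164424 + I*√8962)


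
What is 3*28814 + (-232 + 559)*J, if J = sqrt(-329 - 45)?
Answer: 86442 + 327*I*sqrt(374) ≈ 86442.0 + 6323.9*I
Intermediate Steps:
J = I*sqrt(374) (J = sqrt(-374) = I*sqrt(374) ≈ 19.339*I)
3*28814 + (-232 + 559)*J = 3*28814 + (-232 + 559)*(I*sqrt(374)) = 86442 + 327*(I*sqrt(374)) = 86442 + 327*I*sqrt(374)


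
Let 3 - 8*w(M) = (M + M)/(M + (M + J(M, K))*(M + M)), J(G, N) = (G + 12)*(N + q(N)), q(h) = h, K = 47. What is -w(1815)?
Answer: -1041319/2776856 ≈ -0.37500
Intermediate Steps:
J(G, N) = 2*N*(12 + G) (J(G, N) = (G + 12)*(N + N) = (12 + G)*(2*N) = 2*N*(12 + G))
w(M) = 3/8 - M/(4*(M + 2*M*(1128 + 95*M))) (w(M) = 3/8 - (M + M)/(8*(M + (M + 2*47*(12 + M))*(M + M))) = 3/8 - 2*M/(8*(M + (M + (1128 + 94*M))*(2*M))) = 3/8 - 2*M/(8*(M + (1128 + 95*M)*(2*M))) = 3/8 - 2*M/(8*(M + 2*M*(1128 + 95*M))) = 3/8 - M/(4*(M + 2*M*(1128 + 95*M))))
-w(1815) = -(6769 + 570*1815)/(8*(2257 + 190*1815)) = -(6769 + 1034550)/(8*(2257 + 344850)) = -1041319/(8*347107) = -1*1041319/2776856 = -1041319/2776856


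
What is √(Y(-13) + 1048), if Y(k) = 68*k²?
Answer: 2*√3135 ≈ 111.98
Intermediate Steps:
√(Y(-13) + 1048) = √(68*(-13)² + 1048) = √(68*169 + 1048) = √(11492 + 1048) = √12540 = 2*√3135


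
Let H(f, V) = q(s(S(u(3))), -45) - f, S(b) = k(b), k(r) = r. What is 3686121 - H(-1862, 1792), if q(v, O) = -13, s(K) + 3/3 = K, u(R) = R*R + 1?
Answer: 3684272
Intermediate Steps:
u(R) = 1 + R² (u(R) = R² + 1 = 1 + R²)
S(b) = b
s(K) = -1 + K
H(f, V) = -13 - f
3686121 - H(-1862, 1792) = 3686121 - (-13 - 1*(-1862)) = 3686121 - (-13 + 1862) = 3686121 - 1*1849 = 3686121 - 1849 = 3684272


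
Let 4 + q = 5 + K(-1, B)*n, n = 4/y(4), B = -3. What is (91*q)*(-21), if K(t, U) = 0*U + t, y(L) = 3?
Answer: 637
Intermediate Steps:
K(t, U) = t (K(t, U) = 0 + t = t)
n = 4/3 ≈ 1.3333
q = -⅓ (q = -4 + (5 - 1*4/3) = -4 + (5 - 4/3) = -4 + 11/3 = -⅓ ≈ -0.33333)
(91*q)*(-21) = (91*(-⅓))*(-21) = -91/3*(-21) = 637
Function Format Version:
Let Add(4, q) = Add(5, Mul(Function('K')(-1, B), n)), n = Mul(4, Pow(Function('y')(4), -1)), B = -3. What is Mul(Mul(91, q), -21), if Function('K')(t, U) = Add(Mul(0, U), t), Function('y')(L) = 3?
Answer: 637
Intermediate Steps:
Function('K')(t, U) = t (Function('K')(t, U) = Add(0, t) = t)
n = Rational(4, 3) (n = Mul(4, Pow(3, -1)) = Mul(4, Rational(1, 3)) = Rational(4, 3) ≈ 1.3333)
q = Rational(-1, 3) (q = Add(-4, Add(5, Mul(-1, Rational(4, 3)))) = Add(-4, Add(5, Rational(-4, 3))) = Add(-4, Rational(11, 3)) = Rational(-1, 3) ≈ -0.33333)
Mul(Mul(91, q), -21) = Mul(Mul(91, Rational(-1, 3)), -21) = Mul(Rational(-91, 3), -21) = 637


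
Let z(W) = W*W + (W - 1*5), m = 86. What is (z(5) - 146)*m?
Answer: -10406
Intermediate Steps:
z(W) = -5 + W + W² (z(W) = W² + (W - 5) = W² + (-5 + W) = -5 + W + W²)
(z(5) - 146)*m = ((-5 + 5 + 5²) - 146)*86 = ((-5 + 5 + 25) - 146)*86 = (25 - 146)*86 = -121*86 = -10406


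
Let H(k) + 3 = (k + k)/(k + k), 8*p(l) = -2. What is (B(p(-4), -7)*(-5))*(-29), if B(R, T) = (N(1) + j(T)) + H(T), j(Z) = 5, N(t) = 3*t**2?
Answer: 870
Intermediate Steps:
p(l) = -1/4 (p(l) = (1/8)*(-2) = -1/4)
H(k) = -2 (H(k) = -3 + (k + k)/(k + k) = -3 + (2*k)/((2*k)) = -3 + (2*k)*(1/(2*k)) = -3 + 1 = -2)
B(R, T) = 6 (B(R, T) = (3*1**2 + 5) - 2 = (3*1 + 5) - 2 = (3 + 5) - 2 = 8 - 2 = 6)
(B(p(-4), -7)*(-5))*(-29) = (6*(-5))*(-29) = -30*(-29) = 870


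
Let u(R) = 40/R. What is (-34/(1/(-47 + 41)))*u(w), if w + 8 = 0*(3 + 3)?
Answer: -1020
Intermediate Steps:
w = -8 (w = -8 + 0*(3 + 3) = -8 + 0*6 = -8 + 0 = -8)
(-34/(1/(-47 + 41)))*u(w) = (-34/(1/(-47 + 41)))*(40/(-8)) = (-34/(1/(-6)))*(40*(-⅛)) = -34/(-⅙)*(-5) = -34*(-6)*(-5) = 204*(-5) = -1020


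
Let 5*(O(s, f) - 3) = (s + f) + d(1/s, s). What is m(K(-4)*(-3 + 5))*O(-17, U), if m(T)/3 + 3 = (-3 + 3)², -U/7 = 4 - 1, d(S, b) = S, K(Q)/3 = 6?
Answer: 3528/85 ≈ 41.506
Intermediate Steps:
K(Q) = 18 (K(Q) = 3*6 = 18)
U = -21 (U = -7*(4 - 1) = -7*3 = -21)
m(T) = -9 (m(T) = -9 + 3*(-3 + 3)² = -9 + 3*0² = -9 + 3*0 = -9 + 0 = -9)
O(s, f) = 3 + f/5 + s/5 + 1/(5*s) (O(s, f) = 3 + ((s + f) + 1/s)/5 = 3 + ((f + s) + 1/s)/5 = 3 + (f + s + 1/s)/5 = 3 + (f/5 + s/5 + 1/(5*s)) = 3 + f/5 + s/5 + 1/(5*s))
m(K(-4)*(-3 + 5))*O(-17, U) = -9*(1 - 17*(15 - 21 - 17))/(5*(-17)) = -9*(-1)*(1 - 17*(-23))/(5*17) = -9*(-1)*(1 + 391)/(5*17) = -9*(-1)*392/(5*17) = -9*(-392/85) = 3528/85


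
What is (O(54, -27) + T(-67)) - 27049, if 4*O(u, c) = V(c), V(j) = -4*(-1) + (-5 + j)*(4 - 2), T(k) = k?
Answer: -27131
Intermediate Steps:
V(j) = -6 + 2*j (V(j) = 4 + (-5 + j)*2 = 4 + (-10 + 2*j) = -6 + 2*j)
O(u, c) = -3/2 + c/2 (O(u, c) = (-6 + 2*c)/4 = -3/2 + c/2)
(O(54, -27) + T(-67)) - 27049 = ((-3/2 + (1/2)*(-27)) - 67) - 27049 = ((-3/2 - 27/2) - 67) - 27049 = (-15 - 67) - 27049 = -82 - 27049 = -27131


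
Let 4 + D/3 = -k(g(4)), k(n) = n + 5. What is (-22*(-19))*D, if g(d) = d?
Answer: -16302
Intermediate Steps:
k(n) = 5 + n
D = -39 (D = -12 + 3*(-(5 + 4)) = -12 + 3*(-1*9) = -12 + 3*(-9) = -12 - 27 = -39)
(-22*(-19))*D = -22*(-19)*(-39) = 418*(-39) = -16302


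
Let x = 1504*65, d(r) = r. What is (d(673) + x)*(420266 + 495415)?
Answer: 90133227873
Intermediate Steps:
x = 97760
(d(673) + x)*(420266 + 495415) = (673 + 97760)*(420266 + 495415) = 98433*915681 = 90133227873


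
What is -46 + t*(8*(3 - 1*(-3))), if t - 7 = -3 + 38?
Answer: 1970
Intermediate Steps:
t = 42 (t = 7 + (-3 + 38) = 7 + 35 = 42)
-46 + t*(8*(3 - 1*(-3))) = -46 + 42*(8*(3 - 1*(-3))) = -46 + 42*(8*(3 + 3)) = -46 + 42*(8*6) = -46 + 42*48 = -46 + 2016 = 1970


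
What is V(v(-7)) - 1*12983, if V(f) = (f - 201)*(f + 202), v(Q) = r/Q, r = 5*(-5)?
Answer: -2624865/49 ≈ -53569.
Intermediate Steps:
r = -25
v(Q) = -25/Q
V(f) = (-201 + f)*(202 + f)
V(v(-7)) - 1*12983 = (-40602 - 25/(-7) + (-25/(-7))²) - 1*12983 = (-40602 - 25*(-⅐) + (-25*(-⅐))²) - 12983 = (-40602 + 25/7 + (25/7)²) - 12983 = (-40602 + 25/7 + 625/49) - 12983 = -1988698/49 - 12983 = -2624865/49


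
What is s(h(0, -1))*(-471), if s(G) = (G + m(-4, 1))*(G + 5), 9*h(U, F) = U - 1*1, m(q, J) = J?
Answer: -55264/27 ≈ -2046.8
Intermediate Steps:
h(U, F) = -1/9 + U/9 (h(U, F) = (U - 1*1)/9 = (U - 1)/9 = (-1 + U)/9 = -1/9 + U/9)
s(G) = (1 + G)*(5 + G) (s(G) = (G + 1)*(G + 5) = (1 + G)*(5 + G))
s(h(0, -1))*(-471) = (5 + (-1/9 + (1/9)*0)**2 + 6*(-1/9 + (1/9)*0))*(-471) = (5 + (-1/9 + 0)**2 + 6*(-1/9 + 0))*(-471) = (5 + (-1/9)**2 + 6*(-1/9))*(-471) = (5 + 1/81 - 2/3)*(-471) = (352/81)*(-471) = -55264/27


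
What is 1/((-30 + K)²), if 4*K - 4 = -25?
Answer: 16/19881 ≈ 0.00080479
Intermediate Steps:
K = -21/4 (K = 1 + (¼)*(-25) = 1 - 25/4 = -21/4 ≈ -5.2500)
1/((-30 + K)²) = 1/((-30 - 21/4)²) = 1/((-141/4)²) = 1/(19881/16) = 16/19881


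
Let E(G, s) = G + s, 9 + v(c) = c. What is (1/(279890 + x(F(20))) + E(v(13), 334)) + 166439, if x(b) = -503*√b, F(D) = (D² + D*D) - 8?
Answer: 6515813029071567/39069014486 + 1509*√22/39069014486 ≈ 1.6678e+5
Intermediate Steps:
v(c) = -9 + c
F(D) = -8 + 2*D² (F(D) = (D² + D²) - 8 = 2*D² - 8 = -8 + 2*D²)
(1/(279890 + x(F(20))) + E(v(13), 334)) + 166439 = (1/(279890 - 503*√(-8 + 2*20²)) + ((-9 + 13) + 334)) + 166439 = (1/(279890 - 503*√(-8 + 2*400)) + (4 + 334)) + 166439 = (1/(279890 - 503*√(-8 + 800)) + 338) + 166439 = (1/(279890 - 3018*√22) + 338) + 166439 = (338 + 1/(279890 - 3018*√22)) + 166439 = 166777 + 1/(279890 - 3018*√22)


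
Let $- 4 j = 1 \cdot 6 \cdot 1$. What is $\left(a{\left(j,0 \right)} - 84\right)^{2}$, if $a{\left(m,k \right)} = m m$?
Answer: $\frac{106929}{16} \approx 6683.1$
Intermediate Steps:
$j = - \frac{3}{2}$ ($j = - \frac{1 \cdot 6 \cdot 1}{4} = - \frac{6 \cdot 1}{4} = \left(- \frac{1}{4}\right) 6 = - \frac{3}{2} \approx -1.5$)
$a{\left(m,k \right)} = m^{2}$
$\left(a{\left(j,0 \right)} - 84\right)^{2} = \left(\left(- \frac{3}{2}\right)^{2} - 84\right)^{2} = \left(\frac{9}{4} - 84\right)^{2} = \left(- \frac{327}{4}\right)^{2} = \frac{106929}{16}$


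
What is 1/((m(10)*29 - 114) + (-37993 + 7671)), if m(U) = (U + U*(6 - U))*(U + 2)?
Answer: -1/40876 ≈ -2.4464e-5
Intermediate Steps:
m(U) = (2 + U)*(U + U*(6 - U)) (m(U) = (U + U*(6 - U))*(2 + U) = (2 + U)*(U + U*(6 - U)))
1/((m(10)*29 - 114) + (-37993 + 7671)) = 1/(((10*(14 - 1*10² + 5*10))*29 - 114) + (-37993 + 7671)) = 1/(((10*(14 - 1*100 + 50))*29 - 114) - 30322) = 1/(((10*(14 - 100 + 50))*29 - 114) - 30322) = 1/(((10*(-36))*29 - 114) - 30322) = 1/((-360*29 - 114) - 30322) = 1/((-10440 - 114) - 30322) = 1/(-10554 - 30322) = 1/(-40876) = -1/40876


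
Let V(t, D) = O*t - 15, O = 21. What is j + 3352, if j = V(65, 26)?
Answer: 4702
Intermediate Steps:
V(t, D) = -15 + 21*t (V(t, D) = 21*t - 15 = -15 + 21*t)
j = 1350 (j = -15 + 21*65 = -15 + 1365 = 1350)
j + 3352 = 1350 + 3352 = 4702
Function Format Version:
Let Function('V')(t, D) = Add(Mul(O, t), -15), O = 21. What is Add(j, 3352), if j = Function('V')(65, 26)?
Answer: 4702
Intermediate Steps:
Function('V')(t, D) = Add(-15, Mul(21, t)) (Function('V')(t, D) = Add(Mul(21, t), -15) = Add(-15, Mul(21, t)))
j = 1350 (j = Add(-15, Mul(21, 65)) = Add(-15, 1365) = 1350)
Add(j, 3352) = Add(1350, 3352) = 4702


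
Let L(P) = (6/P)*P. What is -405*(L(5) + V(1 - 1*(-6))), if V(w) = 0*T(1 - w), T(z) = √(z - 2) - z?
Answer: -2430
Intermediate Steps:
T(z) = √(-2 + z) - z
L(P) = 6
V(w) = 0 (V(w) = 0*(√(-2 + (1 - w)) - (1 - w)) = 0*(√(-1 - w) + (-1 + w)) = 0*(-1 + w + √(-1 - w)) = 0)
-405*(L(5) + V(1 - 1*(-6))) = -405*(6 + 0) = -405*6 = -2430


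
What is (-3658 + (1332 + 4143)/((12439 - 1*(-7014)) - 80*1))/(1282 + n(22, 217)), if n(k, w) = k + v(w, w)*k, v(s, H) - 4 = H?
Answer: -70860959/119453918 ≈ -0.59321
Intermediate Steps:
v(s, H) = 4 + H
n(k, w) = k + k*(4 + w) (n(k, w) = k + (4 + w)*k = k + k*(4 + w))
(-3658 + (1332 + 4143)/((12439 - 1*(-7014)) - 80*1))/(1282 + n(22, 217)) = (-3658 + (1332 + 4143)/((12439 - 1*(-7014)) - 80*1))/(1282 + 22*(5 + 217)) = (-3658 + 5475/((12439 + 7014) - 80))/(1282 + 22*222) = (-3658 + 5475/(19453 - 80))/(1282 + 4884) = (-3658 + 5475/19373)/6166 = (-3658 + 5475*(1/19373))*(1/6166) = (-3658 + 5475/19373)*(1/6166) = -70860959/19373*1/6166 = -70860959/119453918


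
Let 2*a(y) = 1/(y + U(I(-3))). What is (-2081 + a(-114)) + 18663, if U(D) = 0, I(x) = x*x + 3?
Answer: 3780695/228 ≈ 16582.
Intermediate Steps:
I(x) = 3 + x² (I(x) = x² + 3 = 3 + x²)
a(y) = 1/(2*y) (a(y) = 1/(2*(y + 0)) = 1/(2*y))
(-2081 + a(-114)) + 18663 = (-2081 + (½)/(-114)) + 18663 = (-2081 + (½)*(-1/114)) + 18663 = (-2081 - 1/228) + 18663 = -474469/228 + 18663 = 3780695/228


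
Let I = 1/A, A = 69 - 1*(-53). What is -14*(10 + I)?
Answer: -8547/61 ≈ -140.11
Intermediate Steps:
A = 122 (A = 69 + 53 = 122)
I = 1/122 ≈ 0.0081967
-14*(10 + I) = -14*(10 + 1/122) = -14*1221/122 = -8547/61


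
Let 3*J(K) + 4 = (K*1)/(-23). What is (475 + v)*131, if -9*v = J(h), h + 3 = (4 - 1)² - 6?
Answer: 1680599/27 ≈ 62244.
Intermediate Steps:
h = 0 (h = -3 + ((4 - 1)² - 6) = -3 + (3² - 6) = -3 + (9 - 6) = -3 + 3 = 0)
J(K) = -4/3 - K/69 (J(K) = -4/3 + ((K*1)/(-23))/3 = -4/3 + (K*(-1/23))/3 = -4/3 + (-K/23)/3 = -4/3 - K/69)
v = 4/27 (v = -(-4/3 - 1/69*0)/9 = -(-4/3 + 0)/9 = -⅑*(-4/3) = 4/27 ≈ 0.14815)
(475 + v)*131 = (475 + 4/27)*131 = (12829/27)*131 = 1680599/27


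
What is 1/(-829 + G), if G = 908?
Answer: 1/79 ≈ 0.012658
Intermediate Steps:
1/(-829 + G) = 1/(-829 + 908) = 1/79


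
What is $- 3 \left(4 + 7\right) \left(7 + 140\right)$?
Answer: $-4851$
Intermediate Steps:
$- 3 \left(4 + 7\right) \left(7 + 140\right) = \left(-3\right) 11 \cdot 147 = \left(-33\right) 147 = -4851$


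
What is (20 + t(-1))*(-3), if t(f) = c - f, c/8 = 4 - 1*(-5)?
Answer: -279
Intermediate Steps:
c = 72 (c = 8*(4 - 1*(-5)) = 8*(4 + 5) = 8*9 = 72)
t(f) = 72 - f
(20 + t(-1))*(-3) = (20 + (72 - 1*(-1)))*(-3) = (20 + (72 + 1))*(-3) = (20 + 73)*(-3) = 93*(-3) = -279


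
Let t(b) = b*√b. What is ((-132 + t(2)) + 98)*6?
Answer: -204 + 12*√2 ≈ -187.03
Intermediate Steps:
t(b) = b^(3/2)
((-132 + t(2)) + 98)*6 = ((-132 + 2^(3/2)) + 98)*6 = ((-132 + 2*√2) + 98)*6 = (-34 + 2*√2)*6 = -204 + 12*√2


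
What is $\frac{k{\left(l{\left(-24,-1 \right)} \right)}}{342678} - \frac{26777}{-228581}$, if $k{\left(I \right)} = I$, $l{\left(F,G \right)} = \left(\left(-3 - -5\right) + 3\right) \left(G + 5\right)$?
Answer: $\frac{4590230213}{39164839959} \approx 0.1172$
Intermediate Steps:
$l{\left(F,G \right)} = 25 + 5 G$ ($l{\left(F,G \right)} = \left(\left(-3 + 5\right) + 3\right) \left(5 + G\right) = \left(2 + 3\right) \left(5 + G\right) = 5 \left(5 + G\right) = 25 + 5 G$)
$\frac{k{\left(l{\left(-24,-1 \right)} \right)}}{342678} - \frac{26777}{-228581} = \frac{25 + 5 \left(-1\right)}{342678} - \frac{26777}{-228581} = \left(25 - 5\right) \frac{1}{342678} - - \frac{26777}{228581} = 20 \cdot \frac{1}{342678} + \frac{26777}{228581} = \frac{10}{171339} + \frac{26777}{228581} = \frac{4590230213}{39164839959}$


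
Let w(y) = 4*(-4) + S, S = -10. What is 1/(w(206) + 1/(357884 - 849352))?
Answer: -491468/12778169 ≈ -0.038462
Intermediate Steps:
w(y) = -26 (w(y) = 4*(-4) - 10 = -16 - 10 = -26)
1/(w(206) + 1/(357884 - 849352)) = 1/(-26 + 1/(357884 - 849352)) = 1/(-26 + 1/(-491468)) = 1/(-26 - 1/491468) = 1/(-12778169/491468) = -491468/12778169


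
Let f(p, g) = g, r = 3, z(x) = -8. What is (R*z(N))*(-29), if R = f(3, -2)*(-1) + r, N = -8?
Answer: 1160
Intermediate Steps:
R = 5 (R = -2*(-1) + 3 = 2 + 3 = 5)
(R*z(N))*(-29) = (5*(-8))*(-29) = -40*(-29) = 1160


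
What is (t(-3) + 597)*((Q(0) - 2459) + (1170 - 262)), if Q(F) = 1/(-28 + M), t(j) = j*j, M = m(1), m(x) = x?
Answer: -8459356/9 ≈ -9.3993e+5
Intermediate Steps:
M = 1
t(j) = j²
Q(F) = -1/27 (Q(F) = 1/(-28 + 1) = 1/(-27) = -1/27)
(t(-3) + 597)*((Q(0) - 2459) + (1170 - 262)) = ((-3)² + 597)*((-1/27 - 2459) + (1170 - 262)) = (9 + 597)*(-66394/27 + 908) = 606*(-41878/27) = -8459356/9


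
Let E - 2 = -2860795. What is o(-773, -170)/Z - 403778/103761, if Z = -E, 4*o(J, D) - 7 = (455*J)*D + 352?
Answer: 1583567165933/1187354969892 ≈ 1.3337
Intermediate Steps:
E = -2860793 (E = 2 - 2860795 = -2860793)
o(J, D) = 359/4 + 455*D*J/4 (o(J, D) = 7/4 + ((455*J)*D + 352)/4 = 7/4 + (455*D*J + 352)/4 = 7/4 + (352 + 455*D*J)/4 = 7/4 + (88 + 455*D*J/4) = 359/4 + 455*D*J/4)
Z = 2860793 (Z = -1*(-2860793) = 2860793)
o(-773, -170)/Z - 403778/103761 = (359/4 + (455/4)*(-170)*(-773))/2860793 - 403778/103761 = (359/4 + 29895775/2)*(1/2860793) - 403778*1/103761 = (59791909/4)*(1/2860793) - 403778/103761 = 59791909/11443172 - 403778/103761 = 1583567165933/1187354969892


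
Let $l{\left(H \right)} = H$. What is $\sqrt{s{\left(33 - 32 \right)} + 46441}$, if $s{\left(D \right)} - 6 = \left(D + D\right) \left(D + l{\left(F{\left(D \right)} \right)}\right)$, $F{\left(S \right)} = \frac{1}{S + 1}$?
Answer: $5 \sqrt{1858} \approx 215.52$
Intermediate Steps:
$F{\left(S \right)} = \frac{1}{1 + S}$
$s{\left(D \right)} = 6 + 2 D \left(D + \frac{1}{1 + D}\right)$ ($s{\left(D \right)} = 6 + \left(D + D\right) \left(D + \frac{1}{1 + D}\right) = 6 + 2 D \left(D + \frac{1}{1 + D}\right)$)
$\sqrt{s{\left(33 - 32 \right)} + 46441} = \sqrt{\frac{2 \left(\left(33 - 32\right) + \left(1 + \left(33 - 32\right)\right) \left(3 + \left(33 - 32\right)^{2}\right)\right)}{1 + \left(33 - 32\right)} + 46441} = \sqrt{\frac{2 \left(1 + \left(1 + 1\right) \left(3 + 1^{2}\right)\right)}{1 + 1} + 46441} = \sqrt{\frac{2 \left(1 + 2 \left(3 + 1\right)\right)}{2} + 46441} = \sqrt{2 \cdot \frac{1}{2} \left(1 + 2 \cdot 4\right) + 46441} = \sqrt{2 \cdot \frac{1}{2} \left(1 + 8\right) + 46441} = \sqrt{2 \cdot \frac{1}{2} \cdot 9 + 46441} = \sqrt{9 + 46441} = \sqrt{46450} = 5 \sqrt{1858}$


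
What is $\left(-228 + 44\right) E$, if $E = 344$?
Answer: $-63296$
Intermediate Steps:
$\left(-228 + 44\right) E = \left(-228 + 44\right) 344 = \left(-184\right) 344 = -63296$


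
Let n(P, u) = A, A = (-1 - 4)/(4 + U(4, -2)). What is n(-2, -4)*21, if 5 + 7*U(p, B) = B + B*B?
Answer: -147/5 ≈ -29.400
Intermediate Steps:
U(p, B) = -5/7 + B/7 + B²/7 (U(p, B) = -5/7 + (B + B*B)/7 = -5/7 + (B + B²)/7 = -5/7 + (B/7 + B²/7) = -5/7 + B/7 + B²/7)
A = -7/5 (A = (-1 - 4)/(4 + (-5/7 + (⅐)*(-2) + (⅐)*(-2)²)) = -5/(4 + (-5/7 - 2/7 + (⅐)*4)) = -5/(4 + (-5/7 - 2/7 + 4/7)) = -5/(4 - 3/7) = -5/25/7 = -5*7/25 = -7/5 ≈ -1.4000)
n(P, u) = -7/5
n(-2, -4)*21 = -7/5*21 = -147/5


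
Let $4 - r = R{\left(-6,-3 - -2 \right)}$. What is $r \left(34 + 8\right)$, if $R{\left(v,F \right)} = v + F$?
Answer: $462$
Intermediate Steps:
$R{\left(v,F \right)} = F + v$
$r = 11$ ($r = 4 - \left(\left(-3 - -2\right) - 6\right) = 4 - \left(\left(-3 + 2\right) - 6\right) = 4 - \left(-1 - 6\right) = 4 - -7 = 4 + 7 = 11$)
$r \left(34 + 8\right) = 11 \left(34 + 8\right) = 11 \cdot 42 = 462$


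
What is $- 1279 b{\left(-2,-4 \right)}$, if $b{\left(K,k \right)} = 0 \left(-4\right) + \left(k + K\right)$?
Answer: $7674$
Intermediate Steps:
$b{\left(K,k \right)} = K + k$ ($b{\left(K,k \right)} = 0 + \left(K + k\right) = K + k$)
$- 1279 b{\left(-2,-4 \right)} = - 1279 \left(-2 - 4\right) = \left(-1279\right) \left(-6\right) = 7674$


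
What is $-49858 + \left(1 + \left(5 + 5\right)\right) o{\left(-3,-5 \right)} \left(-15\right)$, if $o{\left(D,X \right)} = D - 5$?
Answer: $-48538$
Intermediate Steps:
$o{\left(D,X \right)} = -5 + D$
$-49858 + \left(1 + \left(5 + 5\right)\right) o{\left(-3,-5 \right)} \left(-15\right) = -49858 + \left(1 + \left(5 + 5\right)\right) \left(-5 - 3\right) \left(-15\right) = -49858 + \left(1 + 10\right) \left(-8\right) \left(-15\right) = -49858 + 11 \left(-8\right) \left(-15\right) = -49858 - -1320 = -49858 + 1320 = -48538$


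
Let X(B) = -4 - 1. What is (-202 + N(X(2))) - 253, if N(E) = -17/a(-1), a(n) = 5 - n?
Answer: -2747/6 ≈ -457.83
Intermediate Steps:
X(B) = -5
N(E) = -17/6 (N(E) = -17/(5 - 1*(-1)) = -17/(5 + 1) = -17/6)
(-202 + N(X(2))) - 253 = (-202 - 17/6) - 253 = -1229/6 - 253 = -2747/6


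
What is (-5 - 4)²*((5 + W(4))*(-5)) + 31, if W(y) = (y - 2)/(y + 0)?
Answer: -4393/2 ≈ -2196.5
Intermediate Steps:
W(y) = (-2 + y)/y
(-5 - 4)²*((5 + W(4))*(-5)) + 31 = (-5 - 4)²*((5 + (-2 + 4)/4)*(-5)) + 31 = (-9)²*((5 + (¼)*2)*(-5)) + 31 = 81*((5 + ½)*(-5)) + 31 = 81*((11/2)*(-5)) + 31 = 81*(-55/2) + 31 = -4455/2 + 31 = -4393/2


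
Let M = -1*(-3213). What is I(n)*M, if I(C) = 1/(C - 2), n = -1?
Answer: -1071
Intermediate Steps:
I(C) = 1/(-2 + C)
M = 3213
I(n)*M = 3213/(-2 - 1) = 3213/(-3) = -⅓*3213 = -1071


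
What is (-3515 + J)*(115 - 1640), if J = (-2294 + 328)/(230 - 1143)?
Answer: 4891024225/913 ≈ 5.3571e+6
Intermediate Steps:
J = 1966/913 (J = -1966/(-913) = -1966*(-1/913) = 1966/913 ≈ 2.1533)
(-3515 + J)*(115 - 1640) = (-3515 + 1966/913)*(115 - 1640) = -3207229/913*(-1525) = 4891024225/913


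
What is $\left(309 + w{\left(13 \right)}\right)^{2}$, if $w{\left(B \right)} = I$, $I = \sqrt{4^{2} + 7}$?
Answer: $\left(309 + \sqrt{23}\right)^{2} \approx 98468.0$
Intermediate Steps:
$I = \sqrt{23}$ ($I = \sqrt{16 + 7} = \sqrt{23} \approx 4.7958$)
$w{\left(B \right)} = \sqrt{23}$
$\left(309 + w{\left(13 \right)}\right)^{2} = \left(309 + \sqrt{23}\right)^{2}$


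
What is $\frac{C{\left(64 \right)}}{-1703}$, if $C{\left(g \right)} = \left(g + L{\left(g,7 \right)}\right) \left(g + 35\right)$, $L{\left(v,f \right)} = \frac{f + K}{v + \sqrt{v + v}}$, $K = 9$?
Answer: $- \frac{197208}{52793} + \frac{99 \sqrt{2}}{52793} \approx -3.7328$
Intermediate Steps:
$L{\left(v,f \right)} = \frac{9 + f}{v + \sqrt{2} \sqrt{v}}$ ($L{\left(v,f \right)} = \frac{f + 9}{v + \sqrt{v + v}} = \frac{9 + f}{v + \sqrt{2 v}} = \frac{9 + f}{v + \sqrt{2} \sqrt{v}}$)
$C{\left(g \right)} = \left(35 + g\right) \left(g + \frac{16}{g + \sqrt{2} \sqrt{g}}\right)$ ($C{\left(g \right)} = \left(g + \frac{9 + 7}{g + \sqrt{2} \sqrt{g}}\right) \left(g + 35\right) = \left(g + \frac{1}{g + \sqrt{2} \sqrt{g}} 16\right) \left(35 + g\right) = \left(g + \frac{16}{g + \sqrt{2} \sqrt{g}}\right) \left(35 + g\right) = \left(35 + g\right) \left(g + \frac{16}{g + \sqrt{2} \sqrt{g}}\right)$)
$\frac{C{\left(64 \right)}}{-1703} = \frac{\frac{1}{64 + \sqrt{2} \sqrt{64}} \left(560 + 16 \cdot 64 + 64 \left(35 + 64\right) \left(64 + \sqrt{2} \sqrt{64}\right)\right)}{-1703} = \frac{560 + 1024 + 64 \cdot 99 \left(64 + \sqrt{2} \cdot 8\right)}{64 + \sqrt{2} \cdot 8} \left(- \frac{1}{1703}\right) = \frac{560 + 1024 + 64 \cdot 99 \left(64 + 8 \sqrt{2}\right)}{64 + 8 \sqrt{2}} \left(- \frac{1}{1703}\right) = \frac{560 + 1024 + \left(405504 + 50688 \sqrt{2}\right)}{64 + 8 \sqrt{2}} \left(- \frac{1}{1703}\right) = \frac{407088 + 50688 \sqrt{2}}{64 + 8 \sqrt{2}} \left(- \frac{1}{1703}\right) = - \frac{407088 + 50688 \sqrt{2}}{1703 \left(64 + 8 \sqrt{2}\right)}$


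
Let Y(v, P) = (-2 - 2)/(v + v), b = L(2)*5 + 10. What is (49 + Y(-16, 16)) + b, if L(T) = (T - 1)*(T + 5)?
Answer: 753/8 ≈ 94.125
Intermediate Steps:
L(T) = (-1 + T)*(5 + T)
b = 45 (b = (-5 + 2**2 + 4*2)*5 + 10 = (-5 + 4 + 8)*5 + 10 = 7*5 + 10 = 35 + 10 = 45)
Y(v, P) = -2/v (Y(v, P) = -4*1/(2*v) = -2/v)
(49 + Y(-16, 16)) + b = (49 - 2/(-16)) + 45 = (49 - 2*(-1/16)) + 45 = (49 + 1/8) + 45 = 393/8 + 45 = 753/8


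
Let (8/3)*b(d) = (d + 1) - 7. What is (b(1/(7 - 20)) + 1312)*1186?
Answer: 80773123/52 ≈ 1.5533e+6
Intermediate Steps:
b(d) = -9/4 + 3*d/8 (b(d) = 3*((d + 1) - 7)/8 = 3*((1 + d) - 7)/8 = 3*(-6 + d)/8 = -9/4 + 3*d/8)
(b(1/(7 - 20)) + 1312)*1186 = ((-9/4 + 3/(8*(7 - 20))) + 1312)*1186 = ((-9/4 + (3/8)/(-13)) + 1312)*1186 = ((-9/4 + (3/8)*(-1/13)) + 1312)*1186 = ((-9/4 - 3/104) + 1312)*1186 = (-237/104 + 1312)*1186 = (136211/104)*1186 = 80773123/52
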